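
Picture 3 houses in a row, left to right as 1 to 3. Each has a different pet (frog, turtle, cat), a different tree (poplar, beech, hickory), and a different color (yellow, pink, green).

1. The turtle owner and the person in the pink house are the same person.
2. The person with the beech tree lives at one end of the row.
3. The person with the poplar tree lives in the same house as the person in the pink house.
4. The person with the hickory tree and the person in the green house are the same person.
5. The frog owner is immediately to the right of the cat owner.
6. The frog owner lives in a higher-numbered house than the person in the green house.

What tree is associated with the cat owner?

hickory

The cat owner is narrowed to house 1 or 2; consider each.
Placing it in house 1 leads to a contradiction, so it's in house 2.
From clue 5, the frog owner must be in house 3.
That leaves turtle as the pet for house 1.
Clue 1: the person in the pink house is in house 1.
The person with the poplar tree is in house 1 (clue 3).
The only tree still possible for house 2 is hickory.
That leaves beech as the tree for house 3.
That leaves green as the color for house 2.
House 3 color: only yellow fits.
So: house 1 = turtle/poplar/pink, house 2 = cat/hickory/green, house 3 = frog/beech/yellow.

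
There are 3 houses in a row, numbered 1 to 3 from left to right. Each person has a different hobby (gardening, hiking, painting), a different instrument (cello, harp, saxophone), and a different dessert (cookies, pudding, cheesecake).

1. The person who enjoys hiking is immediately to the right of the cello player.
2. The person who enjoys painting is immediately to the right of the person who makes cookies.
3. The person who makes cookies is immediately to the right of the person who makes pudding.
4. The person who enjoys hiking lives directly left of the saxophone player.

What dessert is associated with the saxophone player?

The person who makes cookies is in house 2 (clue 3).
Clue 3 places the person who makes pudding in house 1.
From clue 4, the person who enjoys hiking must be in house 2.
Clue 4 places the saxophone player in house 3.
So house 1 gets gardening for hobby.
So house 3 gets painting for hobby.
The only dessert still possible for house 3 is cheesecake.
Clue 1 places the cello player in house 1.
So house 2 gets harp for instrument.
So: house 1 = gardening/cello/pudding, house 2 = hiking/harp/cookies, house 3 = painting/saxophone/cheesecake.

cheesecake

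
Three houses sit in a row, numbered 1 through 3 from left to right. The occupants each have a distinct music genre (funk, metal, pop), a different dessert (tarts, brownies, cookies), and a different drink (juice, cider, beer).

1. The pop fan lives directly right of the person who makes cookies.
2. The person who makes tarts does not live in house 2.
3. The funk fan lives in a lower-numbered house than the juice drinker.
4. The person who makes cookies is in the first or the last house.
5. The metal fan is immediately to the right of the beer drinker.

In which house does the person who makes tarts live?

3

Clue 4 places the person who makes cookies in house 1.
So house 1 gets funk for music genre.
The only dessert still possible for house 2 is brownies.
That leaves tarts as the dessert for house 3.
By clue 1, the pop fan is in house 2.
House 3's music genre must be metal (nothing else left).
By clue 5, the beer drinker is in house 2.
That leaves cider as the drink for house 1.
The only drink still possible for house 3 is juice.
So: house 1 = funk/cookies/cider, house 2 = pop/brownies/beer, house 3 = metal/tarts/juice.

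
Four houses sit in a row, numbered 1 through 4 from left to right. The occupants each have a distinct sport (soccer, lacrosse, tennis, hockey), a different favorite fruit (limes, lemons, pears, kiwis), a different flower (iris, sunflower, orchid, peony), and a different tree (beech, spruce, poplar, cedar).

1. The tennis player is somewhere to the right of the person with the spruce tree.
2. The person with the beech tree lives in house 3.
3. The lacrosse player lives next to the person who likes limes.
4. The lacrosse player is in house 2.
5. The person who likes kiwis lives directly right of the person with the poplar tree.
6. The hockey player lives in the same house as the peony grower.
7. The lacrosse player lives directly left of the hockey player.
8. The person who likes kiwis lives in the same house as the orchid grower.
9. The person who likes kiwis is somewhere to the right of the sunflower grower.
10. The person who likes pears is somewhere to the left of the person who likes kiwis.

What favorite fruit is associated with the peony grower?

From clue 2, the person with the beech tree must be in house 3.
The lacrosse player is in house 2 (clue 4).
By clue 7, the hockey player is in house 3.
House 1 sport: only soccer fits.
House 4 sport: only tennis fits.
The only tree still possible for house 4 is cedar.
By clue 6, the peony grower is in house 3.
House 4 favorite fruit: only lemons fits.
House 4's flower must be iris (nothing else left).
The person who likes kiwis is in house 2 (clue 8).
Clue 9 places the sunflower grower in house 1.
The person who likes pears is in house 1 (clue 10).
So house 3 gets limes for favorite fruit.
House 2's flower must be orchid (nothing else left).
From clue 5, the person with the poplar tree must be in house 1.
House 2's tree must be spruce (nothing else left).
So: house 1 = soccer/pears/sunflower/poplar, house 2 = lacrosse/kiwis/orchid/spruce, house 3 = hockey/limes/peony/beech, house 4 = tennis/lemons/iris/cedar.

limes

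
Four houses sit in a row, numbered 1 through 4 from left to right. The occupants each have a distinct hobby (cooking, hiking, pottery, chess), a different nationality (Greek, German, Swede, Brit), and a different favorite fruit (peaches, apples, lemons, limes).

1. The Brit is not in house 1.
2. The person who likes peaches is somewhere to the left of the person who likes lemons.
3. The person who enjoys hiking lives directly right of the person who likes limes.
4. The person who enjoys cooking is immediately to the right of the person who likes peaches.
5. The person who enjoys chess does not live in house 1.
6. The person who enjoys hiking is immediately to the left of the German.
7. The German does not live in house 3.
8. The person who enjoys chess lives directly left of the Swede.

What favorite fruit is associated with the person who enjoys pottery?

apples

The German is in house 4 (clue 7).
House 1 hobby: only pottery fits.
That leaves cooking as the hobby for house 4.
House 1's nationality must be Greek (nothing else left).
That leaves Brit as the nationality for house 2.
The only nationality still possible for house 3 is Swede.
The person who likes peaches is in house 3 (clue 4).
Clue 6 places the person who enjoys hiking in house 3.
The person who enjoys chess is in house 2 (clue 8).
Clue 2: the person who likes lemons is in house 4.
Clue 3 places the person who likes limes in house 2.
So house 1 gets apples for favorite fruit.
So: house 1 = pottery/Greek/apples, house 2 = chess/Brit/limes, house 3 = hiking/Swede/peaches, house 4 = cooking/German/lemons.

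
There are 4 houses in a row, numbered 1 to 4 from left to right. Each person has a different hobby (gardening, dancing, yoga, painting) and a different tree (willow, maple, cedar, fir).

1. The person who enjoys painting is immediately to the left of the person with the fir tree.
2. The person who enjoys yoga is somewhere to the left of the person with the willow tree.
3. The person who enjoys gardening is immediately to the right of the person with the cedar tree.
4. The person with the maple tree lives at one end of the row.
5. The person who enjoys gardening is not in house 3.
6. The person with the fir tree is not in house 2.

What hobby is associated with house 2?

dancing

That leaves willow as the tree for house 2.
Clue 2: the person who enjoys yoga is in house 1.
The person who enjoys gardening is narrowed to house 2 or 4; consider each.
Placing it in house 2 leads to a contradiction, so it's in house 4.
The person with the cedar tree is in house 3 (clue 3).
So house 1 gets maple for tree.
That leaves fir as the tree for house 4.
The person who enjoys painting is in house 3 (clue 1).
So house 2 gets dancing for hobby.
So: house 1 = yoga/maple, house 2 = dancing/willow, house 3 = painting/cedar, house 4 = gardening/fir.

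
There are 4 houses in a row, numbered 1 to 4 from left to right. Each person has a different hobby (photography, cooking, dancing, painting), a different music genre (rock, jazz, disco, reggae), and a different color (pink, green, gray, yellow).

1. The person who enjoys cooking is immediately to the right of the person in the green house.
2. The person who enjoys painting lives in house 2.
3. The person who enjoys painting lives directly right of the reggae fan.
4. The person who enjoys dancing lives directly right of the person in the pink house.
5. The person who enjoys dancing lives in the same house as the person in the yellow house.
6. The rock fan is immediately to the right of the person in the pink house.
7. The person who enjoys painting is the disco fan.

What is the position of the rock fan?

4

The person who enjoys painting is in house 2 (clue 2).
Clue 3: the reggae fan is in house 1.
From clue 7, the disco fan must be in house 2.
That leaves photography as the hobby for house 1.
House 1 color: only gray fits.
The only color still possible for house 4 is yellow.
Clue 5: the person who enjoys dancing is in house 4.
House 3's hobby must be cooking (nothing else left).
From clue 1, the person in the green house must be in house 2.
From clue 4, the person in the pink house must be in house 3.
By clue 6, the rock fan is in house 4.
The only music genre still possible for house 3 is jazz.
So: house 1 = photography/reggae/gray, house 2 = painting/disco/green, house 3 = cooking/jazz/pink, house 4 = dancing/rock/yellow.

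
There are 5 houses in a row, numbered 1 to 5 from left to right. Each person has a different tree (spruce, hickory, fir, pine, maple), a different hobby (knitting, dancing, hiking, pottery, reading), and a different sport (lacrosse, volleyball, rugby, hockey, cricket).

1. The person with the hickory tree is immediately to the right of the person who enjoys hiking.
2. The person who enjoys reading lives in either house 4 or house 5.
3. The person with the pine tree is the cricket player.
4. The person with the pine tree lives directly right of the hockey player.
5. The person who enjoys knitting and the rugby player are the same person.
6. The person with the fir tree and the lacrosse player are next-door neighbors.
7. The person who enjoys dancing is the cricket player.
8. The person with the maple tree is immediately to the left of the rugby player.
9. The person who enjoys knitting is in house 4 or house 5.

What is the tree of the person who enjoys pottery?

hickory

The person with the maple tree is narrowed to house 3 or 4; consider each.
Placing it in house 3 leads to a contradiction, so it's in house 4.
From clue 8, the rugby player must be in house 5.
The person who enjoys knitting is in house 5 (clue 5).
The only hobby still possible for house 4 is reading.
The person with the hickory tree is narrowed to house 2 or 3; consider each.
Placing it in house 3 leads to a contradiction, so it's in house 2.
Clue 1 places the person who enjoys hiking in house 1.
The only tree still possible for house 3 is pine.
Clue 3: the cricket player is in house 3.
Clue 4: the hockey player is in house 2.
Clue 7: the person who enjoys dancing is in house 3.
The only hobby still possible for house 2 is pottery.
So house 1 gets volleyball for sport.
So house 4 gets lacrosse for sport.
Clue 6 places the person with the fir tree in house 5.
House 1's tree must be spruce (nothing else left).
So: house 1 = spruce/hiking/volleyball, house 2 = hickory/pottery/hockey, house 3 = pine/dancing/cricket, house 4 = maple/reading/lacrosse, house 5 = fir/knitting/rugby.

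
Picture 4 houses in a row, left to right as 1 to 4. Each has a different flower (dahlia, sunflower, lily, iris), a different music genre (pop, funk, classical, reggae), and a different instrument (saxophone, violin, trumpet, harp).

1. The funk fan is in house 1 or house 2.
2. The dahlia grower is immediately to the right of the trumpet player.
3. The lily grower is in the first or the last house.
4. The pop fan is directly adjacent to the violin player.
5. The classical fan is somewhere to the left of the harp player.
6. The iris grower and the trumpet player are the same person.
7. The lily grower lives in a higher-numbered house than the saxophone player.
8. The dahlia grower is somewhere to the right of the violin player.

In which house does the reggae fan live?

4

By clue 7, the lily grower is in house 4.
That leaves harp as the instrument for house 4.
The only instrument still possible for house 3 is saxophone.
House 4's music genre must be reggae (nothing else left).
The dahlia grower is narrowed to house 2 or 3; consider each.
Placing it in house 2 leads to a contradiction, so it's in house 3.
From clue 2, the trumpet player must be in house 2.
By clue 6, the iris grower is in house 2.
House 1 flower: only sunflower fits.
So house 1 gets violin for instrument.
Clue 4: the pop fan is in house 2.
House 1's music genre must be funk (nothing else left).
House 3 music genre: only classical fits.
So: house 1 = sunflower/funk/violin, house 2 = iris/pop/trumpet, house 3 = dahlia/classical/saxophone, house 4 = lily/reggae/harp.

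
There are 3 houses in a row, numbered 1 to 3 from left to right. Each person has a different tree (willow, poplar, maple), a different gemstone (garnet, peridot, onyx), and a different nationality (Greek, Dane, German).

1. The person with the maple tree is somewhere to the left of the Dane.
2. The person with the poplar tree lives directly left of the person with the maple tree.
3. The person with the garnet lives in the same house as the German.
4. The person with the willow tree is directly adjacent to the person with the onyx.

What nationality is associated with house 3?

From clue 2, the person with the poplar tree must be in house 1.
From clue 2, the person with the maple tree must be in house 2.
The only tree still possible for house 3 is willow.
Clue 1 places the Dane in house 3.
Clue 4 places the person with the onyx in house 2.
From clue 3, the person with the garnet must be in house 1.
The German is in house 1 (clue 3).
The only gemstone still possible for house 3 is peridot.
House 2 nationality: only Greek fits.
So: house 1 = poplar/garnet/German, house 2 = maple/onyx/Greek, house 3 = willow/peridot/Dane.

Dane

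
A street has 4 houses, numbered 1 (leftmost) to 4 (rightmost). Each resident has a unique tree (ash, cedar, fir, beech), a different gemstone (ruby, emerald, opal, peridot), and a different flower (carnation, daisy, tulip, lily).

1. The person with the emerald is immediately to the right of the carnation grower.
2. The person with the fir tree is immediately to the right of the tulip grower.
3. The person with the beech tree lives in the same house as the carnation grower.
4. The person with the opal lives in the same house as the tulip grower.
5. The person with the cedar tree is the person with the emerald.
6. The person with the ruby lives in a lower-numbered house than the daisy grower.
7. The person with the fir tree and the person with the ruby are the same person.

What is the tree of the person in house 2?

The person with the fir tree is narrowed to house 2 or 3; consider each.
Placing it in house 3 leads to a contradiction, so it's in house 2.
From clue 2, the tulip grower must be in house 1.
From clue 4, the person with the opal must be in house 1.
From clue 7, the person with the ruby must be in house 2.
Clue 3 places the person with the beech tree in house 3.
Clue 3 places the carnation grower in house 3.
So house 1 gets ash for tree.
So house 4 gets cedar for tree.
That leaves lily as the flower for house 2.
So house 4 gets daisy for flower.
Clue 1: the person with the emerald is in house 4.
House 3 gemstone: only peridot fits.
So: house 1 = ash/opal/tulip, house 2 = fir/ruby/lily, house 3 = beech/peridot/carnation, house 4 = cedar/emerald/daisy.

fir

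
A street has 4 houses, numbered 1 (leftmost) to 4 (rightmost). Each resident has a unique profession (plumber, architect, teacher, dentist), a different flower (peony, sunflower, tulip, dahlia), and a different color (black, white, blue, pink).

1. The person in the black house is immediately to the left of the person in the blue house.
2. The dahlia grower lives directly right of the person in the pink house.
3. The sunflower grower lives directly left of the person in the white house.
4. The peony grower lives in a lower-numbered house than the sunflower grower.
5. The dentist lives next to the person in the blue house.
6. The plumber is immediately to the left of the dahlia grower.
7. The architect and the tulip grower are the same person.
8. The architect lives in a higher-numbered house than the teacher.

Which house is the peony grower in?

The only flower still possible for house 1 is peony.
The sunflower grower is narrowed to house 2 or 3; consider each.
Placing it in house 2 leads to a contradiction, so it's in house 3.
Clue 3: the person in the white house is in house 4.
The architect is narrowed to house 2 or 4; consider each.
Placing it in house 2 leads to a contradiction, so it's in house 4.
From clue 7, the tulip grower must be in house 4.
The only flower still possible for house 2 is dahlia.
Clue 2 places the person in the pink house in house 1.
Clue 6: the plumber is in house 1.
House 3 color: only blue fits.
Clue 5: the dentist is in house 2.
The only profession still possible for house 3 is teacher.
House 2's color must be black (nothing else left).
So: house 1 = plumber/peony/pink, house 2 = dentist/dahlia/black, house 3 = teacher/sunflower/blue, house 4 = architect/tulip/white.

1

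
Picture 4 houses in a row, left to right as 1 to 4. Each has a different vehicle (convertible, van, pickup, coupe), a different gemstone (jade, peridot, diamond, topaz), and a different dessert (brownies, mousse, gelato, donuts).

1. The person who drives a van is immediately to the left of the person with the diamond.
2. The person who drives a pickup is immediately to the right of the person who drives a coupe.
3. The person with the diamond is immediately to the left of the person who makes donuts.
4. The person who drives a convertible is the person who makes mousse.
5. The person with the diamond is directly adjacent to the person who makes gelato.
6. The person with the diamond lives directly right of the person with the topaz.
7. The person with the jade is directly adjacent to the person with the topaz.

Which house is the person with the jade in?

1

House 4's gemstone must be peridot (nothing else left).
The person who drives a van is narrowed to house 1 or 2; consider each.
Placing it in house 1 leads to a contradiction, so it's in house 2.
From clue 1, the person with the diamond must be in house 3.
The person who makes donuts is in house 4 (clue 3).
Clue 6 places the person with the topaz in house 2.
That leaves jade as the gemstone for house 1.
By clue 2, the person who drives a pickup is in house 4.
Clue 2: the person who drives a coupe is in house 3.
House 1 vehicle: only convertible fits.
That leaves gelato as the dessert for house 2.
Clue 4: the person who makes mousse is in house 1.
The only dessert still possible for house 3 is brownies.
So: house 1 = convertible/jade/mousse, house 2 = van/topaz/gelato, house 3 = coupe/diamond/brownies, house 4 = pickup/peridot/donuts.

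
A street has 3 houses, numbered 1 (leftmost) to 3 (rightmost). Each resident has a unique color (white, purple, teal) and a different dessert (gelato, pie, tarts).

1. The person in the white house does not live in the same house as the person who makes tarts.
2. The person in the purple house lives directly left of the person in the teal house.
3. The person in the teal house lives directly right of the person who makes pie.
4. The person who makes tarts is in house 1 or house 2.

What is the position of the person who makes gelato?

3

House 3 dessert: only gelato fits.
The person in the purple house is narrowed to house 1 or 2; consider each.
Placing it in house 2 leads to a contradiction, so it's in house 1.
From clue 2, the person in the teal house must be in house 2.
From clue 3, the person who makes pie must be in house 1.
That leaves white as the color for house 3.
The only dessert still possible for house 2 is tarts.
So: house 1 = purple/pie, house 2 = teal/tarts, house 3 = white/gelato.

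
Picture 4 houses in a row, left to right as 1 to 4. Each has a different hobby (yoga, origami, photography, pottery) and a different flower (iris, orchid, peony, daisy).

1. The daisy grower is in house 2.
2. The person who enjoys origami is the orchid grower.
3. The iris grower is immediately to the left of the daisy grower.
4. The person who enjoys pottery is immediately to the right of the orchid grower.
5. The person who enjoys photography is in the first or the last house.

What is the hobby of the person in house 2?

Clue 1: the daisy grower is in house 2.
The iris grower is in house 1 (clue 3).
That leaves peony as the flower for house 4.
By clue 2, the person who enjoys origami is in house 3.
From clue 4, the person who enjoys pottery must be in house 4.
So house 2 gets yoga for hobby.
That leaves orchid as the flower for house 3.
That leaves photography as the hobby for house 1.
So: house 1 = photography/iris, house 2 = yoga/daisy, house 3 = origami/orchid, house 4 = pottery/peony.

yoga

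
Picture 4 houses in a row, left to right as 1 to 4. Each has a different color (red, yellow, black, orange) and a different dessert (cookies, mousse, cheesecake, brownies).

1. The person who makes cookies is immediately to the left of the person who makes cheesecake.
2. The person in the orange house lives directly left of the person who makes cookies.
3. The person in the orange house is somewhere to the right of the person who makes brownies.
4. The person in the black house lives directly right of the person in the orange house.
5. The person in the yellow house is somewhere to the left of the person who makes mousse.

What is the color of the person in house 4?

Clue 3: the person in the orange house is in house 2.
Clue 3: the person who makes brownies is in house 1.
From clue 4, the person in the black house must be in house 3.
That leaves red as the color for house 4.
By clue 2, the person who makes cookies is in house 3.
The only color still possible for house 1 is yellow.
That leaves mousse as the dessert for house 2.
So house 4 gets cheesecake for dessert.
So: house 1 = yellow/brownies, house 2 = orange/mousse, house 3 = black/cookies, house 4 = red/cheesecake.

red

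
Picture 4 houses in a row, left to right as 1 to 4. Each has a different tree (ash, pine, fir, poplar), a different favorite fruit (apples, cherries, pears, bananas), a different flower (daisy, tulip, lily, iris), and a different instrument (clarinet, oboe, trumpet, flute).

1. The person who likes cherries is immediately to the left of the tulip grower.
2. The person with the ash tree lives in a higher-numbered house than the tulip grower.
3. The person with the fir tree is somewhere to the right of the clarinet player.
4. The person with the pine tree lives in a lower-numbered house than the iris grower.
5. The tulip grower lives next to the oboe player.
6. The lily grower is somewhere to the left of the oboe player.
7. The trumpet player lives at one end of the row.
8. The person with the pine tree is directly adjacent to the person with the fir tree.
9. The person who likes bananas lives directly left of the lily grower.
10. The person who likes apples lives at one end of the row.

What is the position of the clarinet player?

2

The only flower still possible for house 1 is daisy.
That leaves iris as the flower for house 4.
So house 3 gets pears for favorite fruit.
That leaves apples as the favorite fruit for house 4.
The person with the ash tree is narrowed to house 3 or 4; consider each.
Placing it in house 3 leads to a contradiction, so it's in house 4.
The person with the fir tree is narrowed to house 2 or 3; consider each.
Placing it in house 2 leads to a contradiction, so it's in house 3.
The person with the pine tree is in house 2 (clue 8).
That leaves poplar as the tree for house 1.
The person who likes bananas is narrowed to house 1 or 2; consider each.
Placing it in house 2 leads to a contradiction, so it's in house 1.
Clue 9 places the lily grower in house 2.
So house 2 gets cherries for favorite fruit.
So house 3 gets tulip for flower.
By clue 5, the oboe player is in house 4.
That leaves trumpet as the instrument for house 1.
The only instrument still possible for house 3 is flute.
House 2 instrument: only clarinet fits.
So: house 1 = poplar/bananas/daisy/trumpet, house 2 = pine/cherries/lily/clarinet, house 3 = fir/pears/tulip/flute, house 4 = ash/apples/iris/oboe.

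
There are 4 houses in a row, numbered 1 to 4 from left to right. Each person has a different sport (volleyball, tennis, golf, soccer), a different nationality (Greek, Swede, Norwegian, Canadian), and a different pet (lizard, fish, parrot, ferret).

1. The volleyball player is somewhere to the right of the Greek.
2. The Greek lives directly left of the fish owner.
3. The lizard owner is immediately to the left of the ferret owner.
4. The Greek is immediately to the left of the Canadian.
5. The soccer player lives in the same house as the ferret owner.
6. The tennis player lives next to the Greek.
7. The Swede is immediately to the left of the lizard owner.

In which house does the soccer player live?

The only pet still possible for house 1 is parrot.
The soccer player is narrowed to house 3 or 4; consider each.
Placing it in house 4 leads to a contradiction, so it's in house 3.
Clue 5: the ferret owner is in house 3.
House 4's pet must be fish (nothing else left).
Clue 2: the Greek is in house 3.
The Canadian is in house 4 (clue 4).
From clue 7, the Swede must be in house 1.
House 1 sport: only golf fits.
The only nationality still possible for house 2 is Norwegian.
House 2 pet: only lizard fits.
The volleyball player is in house 4 (clue 1).
So house 2 gets tennis for sport.
So: house 1 = golf/Swede/parrot, house 2 = tennis/Norwegian/lizard, house 3 = soccer/Greek/ferret, house 4 = volleyball/Canadian/fish.

3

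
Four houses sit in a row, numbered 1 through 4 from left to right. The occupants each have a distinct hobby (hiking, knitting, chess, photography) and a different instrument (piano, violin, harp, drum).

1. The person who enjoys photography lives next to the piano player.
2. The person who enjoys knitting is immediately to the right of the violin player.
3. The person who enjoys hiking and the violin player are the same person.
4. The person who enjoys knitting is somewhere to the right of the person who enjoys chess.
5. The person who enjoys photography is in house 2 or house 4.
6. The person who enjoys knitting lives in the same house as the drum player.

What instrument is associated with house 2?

harp

The person who enjoys photography is narrowed to house 2 or 4; consider each.
Placing it in house 4 leads to a contradiction, so it's in house 2.
That leaves knitting as the hobby for house 4.
By clue 2, the violin player is in house 3.
From clue 3, the person who enjoys hiking must be in house 3.
From clue 6, the drum player must be in house 4.
The only hobby still possible for house 1 is chess.
House 2's instrument must be harp (nothing else left).
The only instrument still possible for house 1 is piano.
So: house 1 = chess/piano, house 2 = photography/harp, house 3 = hiking/violin, house 4 = knitting/drum.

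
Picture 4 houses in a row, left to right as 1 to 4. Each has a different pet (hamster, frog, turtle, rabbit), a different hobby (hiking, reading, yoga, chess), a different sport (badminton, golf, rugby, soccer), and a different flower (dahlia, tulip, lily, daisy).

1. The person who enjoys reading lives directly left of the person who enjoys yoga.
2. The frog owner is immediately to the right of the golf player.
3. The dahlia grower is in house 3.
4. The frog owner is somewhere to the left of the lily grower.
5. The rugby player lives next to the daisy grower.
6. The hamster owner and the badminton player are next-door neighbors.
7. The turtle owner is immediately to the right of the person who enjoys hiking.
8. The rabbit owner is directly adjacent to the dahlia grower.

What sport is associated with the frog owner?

badminton

Clue 3: the dahlia grower is in house 3.
House 1's pet must be hamster (nothing else left).
House 4's flower must be lily (nothing else left).
The badminton player is in house 2 (clue 6).
So house 1 gets golf for sport.
So house 3 gets rugby for sport.
House 4's sport must be soccer (nothing else left).
The frog owner is in house 2 (clue 2).
The daisy grower is in house 2 (clue 5).
So house 3 gets turtle for pet.
That leaves rabbit as the pet for house 4.
House 1 flower: only tulip fits.
Clue 7: the person who enjoys hiking is in house 2.
The person who enjoys reading is in house 3 (clue 1).
Clue 1 places the person who enjoys yoga in house 4.
The only hobby still possible for house 1 is chess.
So: house 1 = hamster/chess/golf/tulip, house 2 = frog/hiking/badminton/daisy, house 3 = turtle/reading/rugby/dahlia, house 4 = rabbit/yoga/soccer/lily.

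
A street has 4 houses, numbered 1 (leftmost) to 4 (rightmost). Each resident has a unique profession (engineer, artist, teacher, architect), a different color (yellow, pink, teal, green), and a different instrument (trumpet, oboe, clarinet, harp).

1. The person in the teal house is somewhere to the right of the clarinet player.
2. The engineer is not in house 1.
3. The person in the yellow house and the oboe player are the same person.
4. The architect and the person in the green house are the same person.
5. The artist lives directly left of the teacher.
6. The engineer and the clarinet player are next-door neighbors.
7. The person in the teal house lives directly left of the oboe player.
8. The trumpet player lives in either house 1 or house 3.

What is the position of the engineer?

The engineer is narrowed to house 2 or 3; consider each.
Placing it in house 3 leads to a contradiction, so it's in house 2.
The clarinet player is in house 1 (clue 6).
House 2's instrument must be harp (nothing else left).
The only instrument still possible for house 4 is oboe.
By clue 3, the person in the yellow house is in house 4.
Clue 5: the artist is in house 3.
The teacher is in house 4 (clue 5).
Clue 7: the person in the teal house is in house 3.
House 1's profession must be architect (nothing else left).
So house 1 gets green for color.
So house 2 gets pink for color.
The only instrument still possible for house 3 is trumpet.
So: house 1 = architect/green/clarinet, house 2 = engineer/pink/harp, house 3 = artist/teal/trumpet, house 4 = teacher/yellow/oboe.

2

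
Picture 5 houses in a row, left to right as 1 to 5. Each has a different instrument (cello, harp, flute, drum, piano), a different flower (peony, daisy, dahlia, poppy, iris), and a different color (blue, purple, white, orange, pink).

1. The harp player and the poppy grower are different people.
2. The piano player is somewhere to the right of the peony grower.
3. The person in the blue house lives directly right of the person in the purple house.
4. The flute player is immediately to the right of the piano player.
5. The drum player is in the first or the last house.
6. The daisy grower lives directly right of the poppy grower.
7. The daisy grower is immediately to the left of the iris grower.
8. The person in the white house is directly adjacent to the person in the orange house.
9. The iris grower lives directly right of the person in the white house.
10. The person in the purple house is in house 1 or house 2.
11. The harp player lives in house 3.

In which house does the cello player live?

Clue 11 places the harp player in house 3.
Clue 4: the flute player is in house 5.
By clue 4, the piano player is in house 4.
House 1 instrument: only drum fits.
The only instrument still possible for house 2 is cello.
The only flower still possible for house 5 is dahlia.
House 4's flower must be iris (nothing else left).
House 5 color: only pink fits.
From clue 7, the daisy grower must be in house 3.
Clue 9: the person in the white house is in house 3.
So house 4 gets orange for color.
The person in the purple house is in house 1 (clue 3).
Clue 6 places the poppy grower in house 2.
That leaves peony as the flower for house 1.
That leaves blue as the color for house 2.
So: house 1 = drum/peony/purple, house 2 = cello/poppy/blue, house 3 = harp/daisy/white, house 4 = piano/iris/orange, house 5 = flute/dahlia/pink.

2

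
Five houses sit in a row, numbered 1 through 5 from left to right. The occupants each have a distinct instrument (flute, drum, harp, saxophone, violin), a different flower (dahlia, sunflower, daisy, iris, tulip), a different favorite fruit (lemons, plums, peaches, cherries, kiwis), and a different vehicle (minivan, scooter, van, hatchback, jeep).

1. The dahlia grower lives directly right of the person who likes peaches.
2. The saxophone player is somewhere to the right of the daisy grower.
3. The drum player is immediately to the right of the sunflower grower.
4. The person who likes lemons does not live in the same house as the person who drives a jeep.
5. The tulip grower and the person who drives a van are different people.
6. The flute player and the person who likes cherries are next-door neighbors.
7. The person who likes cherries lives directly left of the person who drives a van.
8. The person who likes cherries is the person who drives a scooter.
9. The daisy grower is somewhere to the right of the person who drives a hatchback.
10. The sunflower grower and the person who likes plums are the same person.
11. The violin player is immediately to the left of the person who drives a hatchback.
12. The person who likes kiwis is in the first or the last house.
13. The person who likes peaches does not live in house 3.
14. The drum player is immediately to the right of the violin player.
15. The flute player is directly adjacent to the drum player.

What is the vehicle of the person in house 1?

jeep

The drum player is narrowed to house 2 or 3; consider each.
Placing it in house 3 leads to a contradiction, so it's in house 2.
By clue 3, the sunflower grower is in house 1.
From clue 10, the person who likes plums must be in house 1.
From clue 14, the violin player must be in house 1.
House 5 favorite fruit: only kiwis fits.
The person who drives a hatchback is in house 2 (clue 11).
So house 3 gets flute for instrument.
That leaves lemons as the favorite fruit for house 3.
By clue 8, the person who likes cherries is in house 4.
So house 2 gets peaches for favorite fruit.
That leaves scooter as the vehicle for house 4.
The dahlia grower is in house 3 (clue 1).
The person who drives a van is in house 5 (clue 7).
The only flower still possible for house 4 is daisy.
So house 1 gets jeep for vehicle.
So house 3 gets minivan for vehicle.
From clue 2, the saxophone player must be in house 5.
By clue 5, the tulip grower is in house 2.
The only instrument still possible for house 4 is harp.
House 5 flower: only iris fits.
So: house 1 = violin/sunflower/plums/jeep, house 2 = drum/tulip/peaches/hatchback, house 3 = flute/dahlia/lemons/minivan, house 4 = harp/daisy/cherries/scooter, house 5 = saxophone/iris/kiwis/van.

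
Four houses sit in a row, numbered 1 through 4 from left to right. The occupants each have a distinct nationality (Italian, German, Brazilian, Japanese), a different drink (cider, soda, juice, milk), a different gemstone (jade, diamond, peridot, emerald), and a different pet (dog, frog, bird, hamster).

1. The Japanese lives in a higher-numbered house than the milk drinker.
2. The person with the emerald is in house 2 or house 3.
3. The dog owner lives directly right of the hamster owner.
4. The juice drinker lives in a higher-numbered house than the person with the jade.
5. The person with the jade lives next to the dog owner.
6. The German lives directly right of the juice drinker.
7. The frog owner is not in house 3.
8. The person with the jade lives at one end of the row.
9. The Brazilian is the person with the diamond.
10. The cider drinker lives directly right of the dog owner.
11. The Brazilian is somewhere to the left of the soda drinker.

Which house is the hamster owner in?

1

From clue 8, the person with the jade must be in house 1.
That leaves milk as the drink for house 1.
The dog owner is in house 2 (clue 5).
By clue 10, the cider drinker is in house 3.
The only nationality still possible for house 1 is Italian.
So house 2 gets juice for drink.
So house 4 gets soda for drink.
That leaves peridot as the gemstone for house 4.
That leaves hamster as the pet for house 1.
So house 3 gets bird for pet.
House 4's pet must be frog (nothing else left).
Clue 6: the German is in house 3.
House 2's nationality must be Brazilian (nothing else left).
House 4's nationality must be Japanese (nothing else left).
The person with the diamond is in house 2 (clue 9).
House 3 gemstone: only emerald fits.
So: house 1 = Italian/milk/jade/hamster, house 2 = Brazilian/juice/diamond/dog, house 3 = German/cider/emerald/bird, house 4 = Japanese/soda/peridot/frog.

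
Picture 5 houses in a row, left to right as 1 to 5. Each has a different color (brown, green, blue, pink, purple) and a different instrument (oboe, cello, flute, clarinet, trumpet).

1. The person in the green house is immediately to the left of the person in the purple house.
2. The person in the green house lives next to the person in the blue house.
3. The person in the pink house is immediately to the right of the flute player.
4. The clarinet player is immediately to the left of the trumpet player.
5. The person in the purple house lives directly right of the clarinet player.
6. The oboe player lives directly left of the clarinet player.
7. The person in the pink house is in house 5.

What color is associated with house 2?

The person in the pink house is in house 5 (clue 7).
By clue 3, the flute player is in house 4.
From clue 4, the clarinet player must be in house 2.
By clue 4, the trumpet player is in house 3.
By clue 5, the person in the purple house is in house 3.
From clue 6, the oboe player must be in house 1.
The only instrument still possible for house 5 is cello.
Clue 2 places the person in the blue house in house 1.
That leaves green as the color for house 2.
The only color still possible for house 4 is brown.
So: house 1 = blue/oboe, house 2 = green/clarinet, house 3 = purple/trumpet, house 4 = brown/flute, house 5 = pink/cello.

green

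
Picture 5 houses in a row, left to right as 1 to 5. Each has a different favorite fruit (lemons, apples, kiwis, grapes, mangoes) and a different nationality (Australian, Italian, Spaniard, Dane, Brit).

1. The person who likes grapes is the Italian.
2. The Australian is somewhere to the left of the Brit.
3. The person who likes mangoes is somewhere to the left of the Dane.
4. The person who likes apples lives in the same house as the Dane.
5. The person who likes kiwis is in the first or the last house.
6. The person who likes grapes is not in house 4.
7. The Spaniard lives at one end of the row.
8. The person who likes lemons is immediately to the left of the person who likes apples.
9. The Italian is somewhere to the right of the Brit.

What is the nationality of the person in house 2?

Australian

The person who likes grapes is narrowed to house 3 or 5; consider each.
Placing it in house 3 leads to a contradiction, so it's in house 5.
By clue 1, the Italian is in house 5.
House 1's nationality must be Spaniard (nothing else left).
So house 1 gets kiwis for favorite fruit.
That leaves apples as the favorite fruit for house 4.
From clue 4, the Dane must be in house 4.
The person who likes lemons is in house 3 (clue 8).
So house 2 gets mangoes for favorite fruit.
House 2 nationality: only Australian fits.
That leaves Brit as the nationality for house 3.
So: house 1 = kiwis/Spaniard, house 2 = mangoes/Australian, house 3 = lemons/Brit, house 4 = apples/Dane, house 5 = grapes/Italian.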